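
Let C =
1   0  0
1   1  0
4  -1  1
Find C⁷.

C = I + N where N = [[0, 0, 0], [1, 0, 0], [4, -1, 0]] is strictly lower-triangular, so N³ = 0.
(I + N)⁷ = I + 7·N + 21·N² = [[1, 0, 0], [7, 1, 0], [7, -7, 1]].

[[1, 0, 0], [7, 1, 0], [7, -7, 1]]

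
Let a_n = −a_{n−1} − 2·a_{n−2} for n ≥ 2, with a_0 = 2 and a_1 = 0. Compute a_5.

With companion matrix Q = [[−1, −2], [1, 0]], [a_n, a_{n−1}]ᵀ = Q·[a_{n−1}, a_{n−2}]ᵀ, so [a_5, a_4]ᵀ = Q^4·[a_1, a_0]ᵀ.
Q^4 = [[−1, −6], [3, 2]], giving [a_5, a_4]ᵀ = [[−12], [4]].

−12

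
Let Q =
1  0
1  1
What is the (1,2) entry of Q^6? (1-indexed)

0

Q = I + N where N = [[0, 0], [1, 0]] is strictly lower-triangular, so N^2 = 0.
(I + N)^6 = I + 6·N = [[1, 0], [6, 1]].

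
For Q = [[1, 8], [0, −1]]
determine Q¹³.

[[1, 8], [0, −1]]

Q² = I (check: tr Q = 0 and det Q = −1), so Q¹³ = Q since 13 is odd.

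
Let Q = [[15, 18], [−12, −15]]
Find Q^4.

tr Q = 0 and det Q = −9, so the characteristic polynomial is λ² − (0)λ + (−9) with roots 3 and −3.
Eigenvectors give P = [[3, −1], [−2, 1]] with P⁻¹ = [[1, 1], [2, 3]], and Q = P·diag(3, −3)·P⁻¹.
Then Q^4 = P·diag(81, 81)·P⁻¹ = [[243, −81], [−162, 81]] · [[1, 1], [2, 3]] = [[81, 0], [0, 81]].

[[81, 0], [0, 81]]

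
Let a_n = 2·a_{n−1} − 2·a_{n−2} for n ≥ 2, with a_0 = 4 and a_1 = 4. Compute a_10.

With companion matrix B = [[2, −2], [1, 0]], [a_n, a_{n−1}]ᵀ = B·[a_{n−1}, a_{n−2}]ᵀ, so [a_10, a_9]ᵀ = B⁹·[a_1, a_0]ᵀ.
B⁹ = [[32, −32], [16, 0]], giving [a_10, a_9]ᵀ = [[0], [64]].

0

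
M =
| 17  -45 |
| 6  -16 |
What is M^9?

tr M = 1 and det M = -2, so the characteristic polynomial is λ² − (1)λ + (-2) with roots -1 and 2.
Eigenvectors give P = [[-5, -3], [-2, -1]] with P⁻¹ = [[1, -3], [-2, 5]], and M = P·diag(-1, 2)·P⁻¹.
Then M^9 = P·diag(-1, 512)·P⁻¹ = [[5, -1536], [2, -512]] · [[1, -3], [-2, 5]] = [[3077, -7695], [1026, -2566]].

[[3077, -7695], [1026, -2566]]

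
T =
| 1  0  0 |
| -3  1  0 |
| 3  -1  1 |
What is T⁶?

T = I + N where N = [[0, 0, 0], [-3, 0, 0], [3, -1, 0]] is strictly lower-triangular, so N³ = 0.
(I + N)⁶ = I + 6·N + 15·N² = [[1, 0, 0], [-18, 1, 0], [63, -6, 1]].

[[1, 0, 0], [-18, 1, 0], [63, -6, 1]]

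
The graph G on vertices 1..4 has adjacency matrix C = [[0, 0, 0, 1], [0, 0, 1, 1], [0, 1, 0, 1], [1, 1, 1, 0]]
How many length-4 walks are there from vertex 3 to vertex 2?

The number of length-4 walks from vertex 3 to vertex 2 is entry (3,2) of C^4, where C is the adjacency matrix.
C^2 = [[1, 1, 1, 0], [1, 2, 1, 1], [1, 1, 2, 1], [0, 1, 1, 3]]
C^3 = [[0, 1, 1, 3], [1, 2, 3, 4], [1, 3, 2, 4], [3, 4, 4, 2]]
C^4 = [[3, 4, 4, 2], [4, 7, 6, 6], [4, 6, 7, 6], [2, 6, 6, 11]]

6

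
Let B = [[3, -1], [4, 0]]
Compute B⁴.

B² = [[5, -3], [12, -4]]
B³ = [[3, -5], [20, -12]]
B⁴ = [[-11, -3], [12, -20]]

[[-11, -3], [12, -20]]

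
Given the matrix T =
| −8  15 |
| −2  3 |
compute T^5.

tr T = −5 and det T = 6, so the characteristic polynomial is λ² − (−5)λ + (6) with roots −2 and −3.
Eigenvectors give P = [[−5, −3], [−2, −1]] with P⁻¹ = [[1, −3], [−2, 5]], and T = P·diag(−2, −3)·P⁻¹.
Then T^5 = P·diag(−32, −243)·P⁻¹ = [[160, 729], [64, 243]] · [[1, −3], [−2, 5]] = [[−1298, 3165], [−422, 1023]].

[[−1298, 3165], [−422, 1023]]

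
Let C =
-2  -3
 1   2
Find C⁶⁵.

[[-2, -3], [1, 2]]

C² = I (check: tr C = 0 and det C = -1), so C⁶⁵ = C since 65 is odd.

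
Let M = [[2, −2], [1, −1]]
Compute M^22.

M² = M (a projection; rank 1, trace 1), so M^22 = M.

[[2, −2], [1, −1]]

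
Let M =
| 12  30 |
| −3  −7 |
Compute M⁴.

tr M = 5 and det M = 6, so the characteristic polynomial is λ² − (5)λ + (6) with roots 3 and 2.
Eigenvectors give P = [[10, −3], [−3, 1]] with P⁻¹ = [[1, 3], [3, 10]], and M = P·diag(3, 2)·P⁻¹.
Then M⁴ = P·diag(81, 16)·P⁻¹ = [[810, −48], [−243, 16]] · [[1, 3], [3, 10]] = [[666, 1950], [−195, −569]].

[[666, 1950], [−195, −569]]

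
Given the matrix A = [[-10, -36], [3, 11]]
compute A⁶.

[[-188, -756], [63, 253]]

tr A = 1 and det A = -2, so the characteristic polynomial is λ² − (1)λ + (-2) with roots -1 and 2.
Eigenvectors give P = [[-4, 3], [1, -1]] with P⁻¹ = [[-1, -3], [-1, -4]], and A = P·diag(-1, 2)·P⁻¹.
Then A⁶ = P·diag(1, 64)·P⁻¹ = [[-4, 192], [1, -64]] · [[-1, -3], [-1, -4]] = [[-188, -756], [63, 253]].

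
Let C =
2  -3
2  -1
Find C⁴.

[[-2, 21], [-14, 19]]

C² = [[-2, -3], [2, -5]]
C³ = [[-10, 9], [-6, -1]]
C⁴ = [[-2, 21], [-14, 19]]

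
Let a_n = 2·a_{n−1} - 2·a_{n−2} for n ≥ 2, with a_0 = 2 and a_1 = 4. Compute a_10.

64

With companion matrix T = [[2, -2], [1, 0]], [a_n, a_{n−1}]ᵀ = T·[a_{n−1}, a_{n−2}]ᵀ, so [a_10, a_9]ᵀ = T⁹·[a_1, a_0]ᵀ.
T⁹ = [[32, -32], [16, 0]], giving [a_10, a_9]ᵀ = [[64], [64]].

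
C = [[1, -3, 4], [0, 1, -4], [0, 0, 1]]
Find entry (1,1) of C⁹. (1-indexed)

1

C = I + N where N = [[0, -3, 4], [0, 0, -4], [0, 0, 0]] is strictly upper-triangular, so N³ = 0.
(I + N)⁹ = I + 9·N + 36·N² = [[1, -27, 468], [0, 1, -36], [0, 0, 1]].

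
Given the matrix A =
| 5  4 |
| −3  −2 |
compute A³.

tr A = 3 and det A = 2, so the characteristic polynomial is λ² − (3)λ + (2) with roots 1 and 2.
Eigenvectors give P = [[−1, 4], [1, −3]] with P⁻¹ = [[3, 4], [1, 1]], and A = P·diag(1, 2)·P⁻¹.
Then A³ = P·diag(1, 8)·P⁻¹ = [[−1, 32], [1, −24]] · [[3, 4], [1, 1]] = [[29, 28], [−21, −20]].

[[29, 28], [−21, −20]]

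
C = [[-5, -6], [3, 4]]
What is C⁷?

[[-257, -258], [129, 130]]

tr C = -1 and det C = -2, so the characteristic polynomial is λ² − (-1)λ + (-2) with roots -2 and 1.
Eigenvectors give P = [[2, 1], [-1, -1]] with P⁻¹ = [[1, 1], [-1, -2]], and C = P·diag(-2, 1)·P⁻¹.
Then C⁷ = P·diag(-128, 1)·P⁻¹ = [[-256, 1], [128, -1]] · [[1, 1], [-1, -2]] = [[-257, -258], [129, 130]].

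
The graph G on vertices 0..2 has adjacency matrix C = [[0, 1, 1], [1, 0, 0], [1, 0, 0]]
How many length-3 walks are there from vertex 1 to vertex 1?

The number of length-3 walks from vertex 1 to vertex 1 is entry (1,1) of C³, where C is the adjacency matrix.
C² = [[2, 0, 0], [0, 1, 1], [0, 1, 1]]
C³ = [[0, 2, 2], [2, 0, 0], [2, 0, 0]]

0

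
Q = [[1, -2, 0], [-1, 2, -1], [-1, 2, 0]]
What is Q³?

Q² = [[3, -6, 2], [-2, 4, -2], [-3, 6, -2]]
Q³ = [[7, -14, 6], [-4, 8, -4], [-7, 14, -6]]

[[7, -14, 6], [-4, 8, -4], [-7, 14, -6]]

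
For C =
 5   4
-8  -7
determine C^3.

[[29, 28], [-56, -55]]

tr C = -2 and det C = -3, so the characteristic polynomial is λ² − (-2)λ + (-3) with roots -3 and 1.
Eigenvectors give P = [[1, -1], [-2, 1]] with P⁻¹ = [[-1, -1], [-2, -1]], and C = P·diag(-3, 1)·P⁻¹.
Then C^3 = P·diag(-27, 1)·P⁻¹ = [[-27, -1], [54, 1]] · [[-1, -1], [-2, -1]] = [[29, 28], [-56, -55]].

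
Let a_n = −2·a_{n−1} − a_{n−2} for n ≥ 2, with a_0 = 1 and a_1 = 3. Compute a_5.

With companion matrix Q = [[−2, −1], [1, 0]], [a_n, a_{n−1}]ᵀ = Q·[a_{n−1}, a_{n−2}]ᵀ, so [a_5, a_4]ᵀ = Q⁴·[a_1, a_0]ᵀ.
Q⁴ = [[5, 4], [−4, −3]], giving [a_5, a_4]ᵀ = [[19], [−15]].

19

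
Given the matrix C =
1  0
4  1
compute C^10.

[[1, 0], [40, 1]]

C = I + N where N = [[0, 0], [4, 0]] is strictly lower-triangular, so N^2 = 0.
(I + N)^10 = I + 10·N = [[1, 0], [40, 1]].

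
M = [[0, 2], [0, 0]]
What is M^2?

M is strictly triangular, hence nilpotent: M^2 = 0, so M^2 = 0.

[[0, 0], [0, 0]]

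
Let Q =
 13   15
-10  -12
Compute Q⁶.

[[2059, 1995], [-1330, -1266]]

tr Q = 1 and det Q = -6, so the characteristic polynomial is λ² − (1)λ + (-6) with roots 3 and -2.
Eigenvectors give P = [[3, -1], [-2, 1]] with P⁻¹ = [[1, 1], [2, 3]], and Q = P·diag(3, -2)·P⁻¹.
Then Q⁶ = P·diag(729, 64)·P⁻¹ = [[2187, -64], [-1458, 64]] · [[1, 1], [2, 3]] = [[2059, 1995], [-1330, -1266]].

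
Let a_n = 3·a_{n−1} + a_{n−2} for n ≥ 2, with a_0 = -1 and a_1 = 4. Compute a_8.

14519

With companion matrix M = [[3, 1], [1, 0]], [a_n, a_{n−1}]ᵀ = M·[a_{n−1}, a_{n−2}]ᵀ, so [a_8, a_7]ᵀ = M^7·[a_1, a_0]ᵀ.
M^7 = [[3927, 1189], [1189, 360]], giving [a_8, a_7]ᵀ = [[14519], [4396]].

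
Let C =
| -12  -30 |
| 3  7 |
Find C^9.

tr C = -5 and det C = 6, so the characteristic polynomial is λ² − (-5)λ + (6) with roots -2 and -3.
Eigenvectors give P = [[-3, 10], [1, -3]] with P⁻¹ = [[3, 10], [1, 3]], and C = P·diag(-2, -3)·P⁻¹.
Then C^9 = P·diag(-512, -19683)·P⁻¹ = [[1536, -196830], [-512, 59049]] · [[3, 10], [1, 3]] = [[-192222, -575130], [57513, 172027]].

[[-192222, -575130], [57513, 172027]]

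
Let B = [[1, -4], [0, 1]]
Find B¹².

B = I + N where N = [[0, -4], [0, 0]] is strictly upper-triangular, so N² = 0.
(I + N)¹² = I + 12·N = [[1, -48], [0, 1]].

[[1, -48], [0, 1]]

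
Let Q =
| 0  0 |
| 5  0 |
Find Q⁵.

[[0, 0], [0, 0]]

Q is strictly triangular, hence nilpotent: Q² = 0, so Q⁵ = 0.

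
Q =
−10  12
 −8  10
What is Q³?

[[−40, 48], [−32, 40]]

tr Q = 0 and det Q = −4, so the characteristic polynomial is λ² − (0)λ + (−4) with roots 2 and −2.
Eigenvectors give P = [[−1, 3], [−1, 2]] with P⁻¹ = [[2, −3], [1, −1]], and Q = P·diag(2, −2)·P⁻¹.
Then Q³ = P·diag(8, −8)·P⁻¹ = [[−8, −24], [−8, −16]] · [[2, −3], [1, −1]] = [[−40, 48], [−32, 40]].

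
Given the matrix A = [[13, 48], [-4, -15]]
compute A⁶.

tr A = -2 and det A = -3, so the characteristic polynomial is λ² − (-2)λ + (-3) with roots 1 and -3.
Eigenvectors give P = [[4, -3], [-1, 1]] with P⁻¹ = [[1, 3], [1, 4]], and A = P·diag(1, -3)·P⁻¹.
Then A⁶ = P·diag(1, 729)·P⁻¹ = [[4, -2187], [-1, 729]] · [[1, 3], [1, 4]] = [[-2183, -8736], [728, 2913]].

[[-2183, -8736], [728, 2913]]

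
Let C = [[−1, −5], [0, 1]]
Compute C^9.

C² = I (check: tr C = 0 and det C = −1), so C^9 = C since 9 is odd.

[[−1, −5], [0, 1]]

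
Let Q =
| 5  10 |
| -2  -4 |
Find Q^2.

[[5, 10], [-2, -4]]

Q² = Q (a projection; rank 1, trace 1), so Q^2 = Q.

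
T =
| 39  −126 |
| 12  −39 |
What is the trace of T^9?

0

tr T = 0 and det T = −9, so the characteristic polynomial is λ² − (0)λ + (−9) with roots 3 and −3.
Eigenvectors give P = [[−7, −3], [−2, −1]] with P⁻¹ = [[−1, 3], [2, −7]], and T = P·diag(3, −3)·P⁻¹.
Then T^9 = P·diag(19683, −19683)·P⁻¹ = [[−137781, 59049], [−39366, 19683]] · [[−1, 3], [2, −7]] = [[255879, −826686], [78732, −255879]].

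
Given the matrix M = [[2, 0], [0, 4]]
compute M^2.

[[4, 0], [0, 16]]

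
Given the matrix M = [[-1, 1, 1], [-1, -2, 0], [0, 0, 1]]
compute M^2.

[[0, -3, 0], [3, 3, -1], [0, 0, 1]]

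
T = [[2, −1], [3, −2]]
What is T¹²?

[[1, 0], [0, 1]]

T² = I (check: tr T = 0 and det T = −1), so T¹² = I since 12 is even.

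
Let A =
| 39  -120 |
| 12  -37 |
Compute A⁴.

tr A = 2 and det A = -3, so the characteristic polynomial is λ² − (2)λ + (-3) with roots 3 and -1.
Eigenvectors give P = [[10, 3], [3, 1]] with P⁻¹ = [[1, -3], [-3, 10]], and A = P·diag(3, -1)·P⁻¹.
Then A⁴ = P·diag(81, 1)·P⁻¹ = [[810, 3], [243, 1]] · [[1, -3], [-3, 10]] = [[801, -2400], [240, -719]].

[[801, -2400], [240, -719]]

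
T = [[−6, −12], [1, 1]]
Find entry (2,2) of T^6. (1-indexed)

tr T = −5 and det T = 6, so the characteristic polynomial is λ² − (−5)λ + (6) with roots −3 and −2.
Eigenvectors give P = [[4, −3], [−1, 1]] with P⁻¹ = [[1, 3], [1, 4]], and T = P·diag(−3, −2)·P⁻¹.
Then T^6 = P·diag(729, 64)·P⁻¹ = [[2916, −192], [−729, 64]] · [[1, 3], [1, 4]] = [[2724, 7980], [−665, −1931]].

−1931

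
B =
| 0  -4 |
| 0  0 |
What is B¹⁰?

B is strictly triangular, hence nilpotent: B² = 0, so B¹⁰ = 0.

[[0, 0], [0, 0]]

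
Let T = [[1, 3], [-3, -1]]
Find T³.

[[-8, -24], [24, 8]]

T² = [[-8, 0], [0, -8]]
T³ = [[-8, -24], [24, 8]]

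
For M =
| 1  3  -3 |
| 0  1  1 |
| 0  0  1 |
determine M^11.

M = I + N where N = [[0, 3, -3], [0, 0, 1], [0, 0, 0]] is strictly upper-triangular, so N^3 = 0.
(I + N)^11 = I + 11·N + 55·N^2 = [[1, 33, 132], [0, 1, 11], [0, 0, 1]].

[[1, 33, 132], [0, 1, 11], [0, 0, 1]]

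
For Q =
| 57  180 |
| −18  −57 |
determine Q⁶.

[[729, 0], [0, 729]]

tr Q = 0 and det Q = −9, so the characteristic polynomial is λ² − (0)λ + (−9) with roots −3 and 3.
Eigenvectors give P = [[−3, 10], [1, −3]] with P⁻¹ = [[3, 10], [1, 3]], and Q = P·diag(−3, 3)·P⁻¹.
Then Q⁶ = P·diag(729, 729)·P⁻¹ = [[−2187, 7290], [729, −2187]] · [[3, 10], [1, 3]] = [[729, 0], [0, 729]].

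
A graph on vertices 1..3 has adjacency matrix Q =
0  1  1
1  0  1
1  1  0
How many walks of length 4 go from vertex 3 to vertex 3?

The number of length-4 walks from vertex 3 to vertex 3 is entry (3,3) of Q^4, where Q is the adjacency matrix.
Q^2 = [[2, 1, 1], [1, 2, 1], [1, 1, 2]]
Q^3 = [[2, 3, 3], [3, 2, 3], [3, 3, 2]]
Q^4 = [[6, 5, 5], [5, 6, 5], [5, 5, 6]]

6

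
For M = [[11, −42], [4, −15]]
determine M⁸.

[[−39359, 137760], [−13120, 45921]]

tr M = −4 and det M = 3, so the characteristic polynomial is λ² − (−4)λ + (3) with roots −1 and −3.
Eigenvectors give P = [[−7, −3], [−2, −1]] with P⁻¹ = [[−1, 3], [2, −7]], and M = P·diag(−1, −3)·P⁻¹.
Then M⁸ = P·diag(1, 6561)·P⁻¹ = [[−7, −19683], [−2, −6561]] · [[−1, 3], [2, −7]] = [[−39359, 137760], [−13120, 45921]].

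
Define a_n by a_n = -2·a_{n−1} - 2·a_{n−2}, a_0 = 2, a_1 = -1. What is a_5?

4

With companion matrix B = [[-2, -2], [1, 0]], [a_n, a_{n−1}]ᵀ = B·[a_{n−1}, a_{n−2}]ᵀ, so [a_5, a_4]ᵀ = B⁴·[a_1, a_0]ᵀ.
B⁴ = [[-4, 0], [0, -4]], giving [a_5, a_4]ᵀ = [[4], [-8]].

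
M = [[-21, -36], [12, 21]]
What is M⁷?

tr M = 0 and det M = -9, so the characteristic polynomial is λ² − (0)λ + (-9) with roots 3 and -3.
Eigenvectors give P = [[-3, -2], [2, 1]] with P⁻¹ = [[1, 2], [-2, -3]], and M = P·diag(3, -3)·P⁻¹.
Then M⁷ = P·diag(2187, -2187)·P⁻¹ = [[-6561, 4374], [4374, -2187]] · [[1, 2], [-2, -3]] = [[-15309, -26244], [8748, 15309]].

[[-15309, -26244], [8748, 15309]]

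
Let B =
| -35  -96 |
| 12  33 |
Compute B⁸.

[[59041, 157440], [-19680, -52479]]

tr B = -2 and det B = -3, so the characteristic polynomial is λ² − (-2)λ + (-3) with roots 1 and -3.
Eigenvectors give P = [[8, -3], [-3, 1]] with P⁻¹ = [[-1, -3], [-3, -8]], and B = P·diag(1, -3)·P⁻¹.
Then B⁸ = P·diag(1, 6561)·P⁻¹ = [[8, -19683], [-3, 6561]] · [[-1, -3], [-3, -8]] = [[59041, 157440], [-19680, -52479]].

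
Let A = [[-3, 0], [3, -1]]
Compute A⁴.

A² = [[9, 0], [-12, 1]]
A³ = [[-27, 0], [39, -1]]
A⁴ = [[81, 0], [-120, 1]]

[[81, 0], [-120, 1]]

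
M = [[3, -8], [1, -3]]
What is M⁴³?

[[3, -8], [1, -3]]

M² = I (check: tr M = 0 and det M = -1), so M⁴³ = M since 43 is odd.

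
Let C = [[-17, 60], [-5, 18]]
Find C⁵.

[[-857, 3300], [-275, 1068]]

tr C = 1 and det C = -6, so the characteristic polynomial is λ² − (1)λ + (-6) with roots 3 and -2.
Eigenvectors give P = [[3, 4], [1, 1]] with P⁻¹ = [[-1, 4], [1, -3]], and C = P·diag(3, -2)·P⁻¹.
Then C⁵ = P·diag(243, -32)·P⁻¹ = [[729, -128], [243, -32]] · [[-1, 4], [1, -3]] = [[-857, 3300], [-275, 1068]].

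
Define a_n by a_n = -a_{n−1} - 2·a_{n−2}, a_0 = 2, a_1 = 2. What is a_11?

With companion matrix Q = [[-1, -2], [1, 0]], [a_n, a_{n−1}]ᵀ = Q·[a_{n−1}, a_{n−2}]ᵀ, so [a_11, a_10]ᵀ = Q^10·[a_1, a_0]ᵀ.
Q^10 = [[23, -22], [11, 34]], giving [a_11, a_10]ᵀ = [[2], [90]].

2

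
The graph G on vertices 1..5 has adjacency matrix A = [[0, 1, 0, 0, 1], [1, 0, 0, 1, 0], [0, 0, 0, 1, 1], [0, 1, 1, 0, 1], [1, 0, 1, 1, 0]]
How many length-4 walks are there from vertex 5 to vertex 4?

The number of length-4 walks from vertex 5 to vertex 4 is entry (5,4) of A⁴, where A is the adjacency matrix.
A² = [[2, 0, 1, 2, 0], [0, 2, 1, 0, 2], [1, 1, 2, 1, 1], [2, 0, 1, 3, 1], [0, 2, 1, 1, 3]]
A³ = [[0, 4, 2, 1, 5], [4, 0, 2, 5, 1], [2, 2, 2, 4, 4], [1, 5, 4, 2, 6], [5, 1, 4, 6, 2]]
A⁴ = [[9, 1, 6, 11, 3], [1, 9, 6, 3, 11], [6, 6, 8, 8, 8], [11, 3, 8, 15, 7], [3, 11, 8, 7, 15]]

7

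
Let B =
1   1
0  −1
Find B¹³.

B² = I (check: tr B = 0 and det B = −1), so B¹³ = B since 13 is odd.

[[1, 1], [0, −1]]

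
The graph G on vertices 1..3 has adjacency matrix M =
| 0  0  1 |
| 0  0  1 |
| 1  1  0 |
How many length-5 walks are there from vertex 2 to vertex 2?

0

The number of length-5 walks from vertex 2 to vertex 2 is entry (2,2) of M⁵, where M is the adjacency matrix.
M² = [[1, 1, 0], [1, 1, 0], [0, 0, 2]]
M³ = [[0, 0, 2], [0, 0, 2], [2, 2, 0]]
M⁴ = [[2, 2, 0], [2, 2, 0], [0, 0, 4]]
M⁵ = [[0, 0, 4], [0, 0, 4], [4, 4, 0]]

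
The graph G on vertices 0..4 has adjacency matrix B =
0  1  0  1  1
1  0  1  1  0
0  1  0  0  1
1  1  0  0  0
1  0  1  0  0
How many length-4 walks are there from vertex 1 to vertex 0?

7

The number of length-4 walks from vertex 1 to vertex 0 is entry (1,0) of B^4, where B is the adjacency matrix.
B^2 = [[3, 1, 2, 1, 0], [1, 3, 0, 1, 2], [2, 0, 2, 1, 0], [1, 1, 1, 2, 1], [0, 2, 0, 1, 2]]
B^3 = [[2, 6, 1, 4, 5], [6, 2, 5, 4, 1], [1, 5, 0, 2, 4], [4, 4, 2, 2, 2], [5, 1, 4, 2, 0]]
B^4 = [[15, 7, 11, 8, 3], [7, 15, 3, 8, 11], [11, 3, 9, 6, 1], [8, 8, 6, 8, 6], [3, 11, 1, 6, 9]]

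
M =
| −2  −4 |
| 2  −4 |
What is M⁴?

[[−272, 96], [−48, −224]]

M² = [[−4, 24], [−12, 8]]
M³ = [[56, −80], [40, 16]]
M⁴ = [[−272, 96], [−48, −224]]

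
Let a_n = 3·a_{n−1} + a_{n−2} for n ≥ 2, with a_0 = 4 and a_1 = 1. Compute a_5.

241

With companion matrix T = [[3, 1], [1, 0]], [a_n, a_{n−1}]ᵀ = T·[a_{n−1}, a_{n−2}]ᵀ, so [a_5, a_4]ᵀ = T^4·[a_1, a_0]ᵀ.
T^4 = [[109, 33], [33, 10]], giving [a_5, a_4]ᵀ = [[241], [73]].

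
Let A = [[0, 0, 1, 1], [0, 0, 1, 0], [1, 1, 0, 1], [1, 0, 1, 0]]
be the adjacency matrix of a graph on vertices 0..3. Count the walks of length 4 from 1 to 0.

4

The number of length-4 walks from vertex 1 to vertex 0 is entry (1,0) of A^4, where A is the adjacency matrix.
A^2 = [[2, 1, 1, 1], [1, 1, 0, 1], [1, 0, 3, 1], [1, 1, 1, 2]]
A^3 = [[2, 1, 4, 3], [1, 0, 3, 1], [4, 3, 2, 4], [3, 1, 4, 2]]
A^4 = [[7, 4, 6, 6], [4, 3, 2, 4], [6, 2, 11, 6], [6, 4, 6, 7]]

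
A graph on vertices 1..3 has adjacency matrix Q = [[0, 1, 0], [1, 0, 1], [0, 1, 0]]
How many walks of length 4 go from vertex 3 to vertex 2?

The number of length-4 walks from vertex 3 to vertex 2 is entry (3,2) of Q⁴, where Q is the adjacency matrix.
Q² = [[1, 0, 1], [0, 2, 0], [1, 0, 1]]
Q³ = [[0, 2, 0], [2, 0, 2], [0, 2, 0]]
Q⁴ = [[2, 0, 2], [0, 4, 0], [2, 0, 2]]

0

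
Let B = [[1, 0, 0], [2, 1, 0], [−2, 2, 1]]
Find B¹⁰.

B = I + N where N = [[0, 0, 0], [2, 0, 0], [−2, 2, 0]] is strictly lower-triangular, so N³ = 0.
(I + N)¹⁰ = I + 10·N + 45·N² = [[1, 0, 0], [20, 1, 0], [160, 20, 1]].

[[1, 0, 0], [20, 1, 0], [160, 20, 1]]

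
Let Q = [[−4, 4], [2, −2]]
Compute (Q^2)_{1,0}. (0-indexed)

−12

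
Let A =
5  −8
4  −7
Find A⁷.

tr A = −2 and det A = −3, so the characteristic polynomial is λ² − (−2)λ + (−3) with roots 1 and −3.
Eigenvectors give P = [[−2, 1], [−1, 1]] with P⁻¹ = [[−1, 1], [−1, 2]], and A = P·diag(1, −3)·P⁻¹.
Then A⁷ = P·diag(1, −2187)·P⁻¹ = [[−2, −2187], [−1, −2187]] · [[−1, 1], [−1, 2]] = [[2189, −4376], [2188, −4375]].

[[2189, −4376], [2188, −4375]]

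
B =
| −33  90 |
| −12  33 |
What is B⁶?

tr B = 0 and det B = −9, so the characteristic polynomial is λ² − (0)λ + (−9) with roots −3 and 3.
Eigenvectors give P = [[3, −5], [1, −2]] with P⁻¹ = [[2, −5], [1, −3]], and B = P·diag(−3, 3)·P⁻¹.
Then B⁶ = P·diag(729, 729)·P⁻¹ = [[2187, −3645], [729, −1458]] · [[2, −5], [1, −3]] = [[729, 0], [0, 729]].

[[729, 0], [0, 729]]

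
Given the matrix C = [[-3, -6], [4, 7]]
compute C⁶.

[[-1455, -2184], [1456, 2185]]

tr C = 4 and det C = 3, so the characteristic polynomial is λ² − (4)λ + (3) with roots 1 and 3.
Eigenvectors give P = [[3, -1], [-2, 1]] with P⁻¹ = [[1, 1], [2, 3]], and C = P·diag(1, 3)·P⁻¹.
Then C⁶ = P·diag(1, 729)·P⁻¹ = [[3, -729], [-2, 729]] · [[1, 1], [2, 3]] = [[-1455, -2184], [1456, 2185]].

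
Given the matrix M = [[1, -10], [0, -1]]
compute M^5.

[[1, -10], [0, -1]]

M² = I (check: tr M = 0 and det M = -1), so M^5 = M since 5 is odd.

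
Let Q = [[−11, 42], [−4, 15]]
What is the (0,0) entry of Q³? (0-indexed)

tr Q = 4 and det Q = 3, so the characteristic polynomial is λ² − (4)λ + (3) with roots 3 and 1.
Eigenvectors give P = [[3, −7], [1, −2]] with P⁻¹ = [[−2, 7], [−1, 3]], and Q = P·diag(3, 1)·P⁻¹.
Then Q³ = P·diag(27, 1)·P⁻¹ = [[81, −7], [27, −2]] · [[−2, 7], [−1, 3]] = [[−155, 546], [−52, 183]].

−155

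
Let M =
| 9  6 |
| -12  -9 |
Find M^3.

tr M = 0 and det M = -9, so the characteristic polynomial is λ² − (0)λ + (-9) with roots -3 and 3.
Eigenvectors give P = [[-1, -1], [2, 1]] with P⁻¹ = [[1, 1], [-2, -1]], and M = P·diag(-3, 3)·P⁻¹.
Then M^3 = P·diag(-27, 27)·P⁻¹ = [[27, -27], [-54, 27]] · [[1, 1], [-2, -1]] = [[81, 54], [-108, -81]].

[[81, 54], [-108, -81]]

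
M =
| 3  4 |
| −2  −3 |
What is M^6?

M² = I (check: tr M = 0 and det M = −1), so M^6 = I since 6 is even.

[[1, 0], [0, 1]]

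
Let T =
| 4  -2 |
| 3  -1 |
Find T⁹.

[[1534, -1022], [1533, -1021]]

tr T = 3 and det T = 2, so the characteristic polynomial is λ² − (3)λ + (2) with roots 2 and 1.
Eigenvectors give P = [[1, -2], [1, -3]] with P⁻¹ = [[3, -2], [1, -1]], and T = P·diag(2, 1)·P⁻¹.
Then T⁹ = P·diag(512, 1)·P⁻¹ = [[512, -2], [512, -3]] · [[3, -2], [1, -1]] = [[1534, -1022], [1533, -1021]].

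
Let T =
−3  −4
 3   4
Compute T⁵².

T² = T (a projection; rank 1, trace 1), so T⁵² = T.

[[−3, −4], [3, 4]]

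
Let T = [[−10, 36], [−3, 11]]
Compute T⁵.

tr T = 1 and det T = −2, so the characteristic polynomial is λ² − (1)λ + (−2) with roots 2 and −1.
Eigenvectors give P = [[−3, 4], [−1, 1]] with P⁻¹ = [[1, −4], [1, −3]], and T = P·diag(2, −1)·P⁻¹.
Then T⁵ = P·diag(32, −1)·P⁻¹ = [[−96, −4], [−32, −1]] · [[1, −4], [1, −3]] = [[−100, 396], [−33, 131]].

[[−100, 396], [−33, 131]]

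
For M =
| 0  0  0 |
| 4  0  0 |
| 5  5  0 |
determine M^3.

M is strictly triangular, hence nilpotent: M^3 = 0, so M^3 = 0.

[[0, 0, 0], [0, 0, 0], [0, 0, 0]]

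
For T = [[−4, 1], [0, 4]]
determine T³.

T² = [[16, 0], [0, 16]]
T³ = [[−64, 16], [0, 64]]

[[−64, 16], [0, 64]]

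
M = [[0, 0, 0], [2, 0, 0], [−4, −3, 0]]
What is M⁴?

[[0, 0, 0], [0, 0, 0], [0, 0, 0]]

M is strictly triangular, hence nilpotent: M³ = 0, so M⁴ = 0.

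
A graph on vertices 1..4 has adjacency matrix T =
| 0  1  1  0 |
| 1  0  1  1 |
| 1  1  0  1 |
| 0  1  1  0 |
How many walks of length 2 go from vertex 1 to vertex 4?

The number of length-2 walks from vertex 1 to vertex 4 is entry (1,4) of T², where T is the adjacency matrix.
T² = [[2, 1, 1, 2], [1, 3, 2, 1], [1, 2, 3, 1], [2, 1, 1, 2]]

2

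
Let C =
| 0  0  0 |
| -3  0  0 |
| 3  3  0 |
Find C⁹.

[[0, 0, 0], [0, 0, 0], [0, 0, 0]]

C is strictly triangular, hence nilpotent: C³ = 0, so C⁹ = 0.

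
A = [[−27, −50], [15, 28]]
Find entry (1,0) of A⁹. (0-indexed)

tr A = 1 and det A = −6, so the characteristic polynomial is λ² − (1)λ + (−6) with roots −2 and 3.
Eigenvectors give P = [[−2, −5], [1, 3]] with P⁻¹ = [[−3, −5], [1, 2]], and A = P·diag(−2, 3)·P⁻¹.
Then A⁹ = P·diag(−512, 19683)·P⁻¹ = [[1024, −98415], [−512, 59049]] · [[−3, −5], [1, 2]] = [[−101487, −201950], [60585, 120658]].

60585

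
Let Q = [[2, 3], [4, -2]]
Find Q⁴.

Q² = [[16, 0], [0, 16]]
Q³ = [[32, 48], [64, -32]]
Q⁴ = [[256, 0], [0, 256]]

[[256, 0], [0, 256]]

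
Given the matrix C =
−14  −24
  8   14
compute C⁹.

[[−3584, −6144], [2048, 3584]]

tr C = 0 and det C = −4, so the characteristic polynomial is λ² − (0)λ + (−4) with roots −2 and 2.
Eigenvectors give P = [[−2, 3], [1, −2]] with P⁻¹ = [[−2, −3], [−1, −2]], and C = P·diag(−2, 2)·P⁻¹.
Then C⁹ = P·diag(−512, 512)·P⁻¹ = [[1024, 1536], [−512, −1024]] · [[−2, −3], [−1, −2]] = [[−3584, −6144], [2048, 3584]].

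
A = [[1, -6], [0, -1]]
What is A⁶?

[[1, 0], [0, 1]]

A² = I (check: tr A = 0 and det A = -1), so A⁶ = I since 6 is even.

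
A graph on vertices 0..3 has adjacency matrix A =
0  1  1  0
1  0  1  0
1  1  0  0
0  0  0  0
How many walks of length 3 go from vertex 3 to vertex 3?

0

The number of length-3 walks from vertex 3 to vertex 3 is entry (3,3) of A³, where A is the adjacency matrix.
A² = [[2, 1, 1, 0], [1, 2, 1, 0], [1, 1, 2, 0], [0, 0, 0, 0]]
A³ = [[2, 3, 3, 0], [3, 2, 3, 0], [3, 3, 2, 0], [0, 0, 0, 0]]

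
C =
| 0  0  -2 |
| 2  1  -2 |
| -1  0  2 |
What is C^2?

[[2, 0, -4], [4, 1, -10], [-2, 0, 6]]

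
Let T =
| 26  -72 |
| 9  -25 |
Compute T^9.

tr T = 1 and det T = -2, so the characteristic polynomial is λ² − (1)λ + (-2) with roots 2 and -1.
Eigenvectors give P = [[3, -8], [1, -3]] with P⁻¹ = [[3, -8], [1, -3]], and T = P·diag(2, -1)·P⁻¹.
Then T^9 = P·diag(512, -1)·P⁻¹ = [[1536, 8], [512, 3]] · [[3, -8], [1, -3]] = [[4616, -12312], [1539, -4105]].

[[4616, -12312], [1539, -4105]]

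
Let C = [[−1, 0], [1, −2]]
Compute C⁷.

tr C = −3 and det C = 2, so the characteristic polynomial is λ² − (−3)λ + (2) with roots −2 and −1.
Eigenvectors give P = [[0, 1], [−1, 1]] with P⁻¹ = [[1, −1], [1, 0]], and C = P·diag(−2, −1)·P⁻¹.
Then C⁷ = P·diag(−128, −1)·P⁻¹ = [[0, −1], [128, −1]] · [[1, −1], [1, 0]] = [[−1, 0], [127, −128]].

[[−1, 0], [127, −128]]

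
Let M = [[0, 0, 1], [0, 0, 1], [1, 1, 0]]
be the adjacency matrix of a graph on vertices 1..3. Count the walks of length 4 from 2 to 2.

2

The number of length-4 walks from vertex 2 to vertex 2 is entry (2,2) of M⁴, where M is the adjacency matrix.
M² = [[1, 1, 0], [1, 1, 0], [0, 0, 2]]
M³ = [[0, 0, 2], [0, 0, 2], [2, 2, 0]]
M⁴ = [[2, 2, 0], [2, 2, 0], [0, 0, 4]]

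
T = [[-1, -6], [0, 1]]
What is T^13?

T² = I (check: tr T = 0 and det T = -1), so T^13 = T since 13 is odd.

[[-1, -6], [0, 1]]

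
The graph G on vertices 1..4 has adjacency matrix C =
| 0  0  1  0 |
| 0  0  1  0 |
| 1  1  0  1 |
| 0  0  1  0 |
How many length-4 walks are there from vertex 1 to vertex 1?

3

The number of length-4 walks from vertex 1 to vertex 1 is entry (1,1) of C⁴, where C is the adjacency matrix.
C² = [[1, 1, 0, 1], [1, 1, 0, 1], [0, 0, 3, 0], [1, 1, 0, 1]]
C³ = [[0, 0, 3, 0], [0, 0, 3, 0], [3, 3, 0, 3], [0, 0, 3, 0]]
C⁴ = [[3, 3, 0, 3], [3, 3, 0, 3], [0, 0, 9, 0], [3, 3, 0, 3]]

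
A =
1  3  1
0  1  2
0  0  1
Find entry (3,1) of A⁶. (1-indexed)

0

A = I + N where N = [[0, 3, 1], [0, 0, 2], [0, 0, 0]] is strictly upper-triangular, so N³ = 0.
(I + N)⁶ = I + 6·N + 15·N² = [[1, 18, 96], [0, 1, 12], [0, 0, 1]].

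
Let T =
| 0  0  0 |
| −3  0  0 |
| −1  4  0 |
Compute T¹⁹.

[[0, 0, 0], [0, 0, 0], [0, 0, 0]]

T is strictly triangular, hence nilpotent: T³ = 0, so T¹⁹ = 0.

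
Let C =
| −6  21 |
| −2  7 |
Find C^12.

[[−6, 21], [−2, 7]]

C² = C (a projection; rank 1, trace 1), so C^12 = C.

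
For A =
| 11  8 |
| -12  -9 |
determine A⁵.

[[731, 488], [-732, -489]]

tr A = 2 and det A = -3, so the characteristic polynomial is λ² − (2)λ + (-3) with roots 3 and -1.
Eigenvectors give P = [[-1, -2], [1, 3]] with P⁻¹ = [[-3, -2], [1, 1]], and A = P·diag(3, -1)·P⁻¹.
Then A⁵ = P·diag(243, -1)·P⁻¹ = [[-243, 2], [243, -3]] · [[-3, -2], [1, 1]] = [[731, 488], [-732, -489]].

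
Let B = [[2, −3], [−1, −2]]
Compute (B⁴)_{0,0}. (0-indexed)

B² = [[7, 0], [0, 7]]
B³ = [[14, −21], [−7, −14]]
B⁴ = [[49, 0], [0, 49]]

49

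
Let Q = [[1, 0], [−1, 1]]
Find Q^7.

Q = I + N where N = [[0, 0], [−1, 0]] is strictly lower-triangular, so N^2 = 0.
(I + N)^7 = I + 7·N = [[1, 0], [−7, 1]].

[[1, 0], [−7, 1]]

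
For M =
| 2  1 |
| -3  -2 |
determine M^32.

M² = I (check: tr M = 0 and det M = -1), so M^32 = I since 32 is even.

[[1, 0], [0, 1]]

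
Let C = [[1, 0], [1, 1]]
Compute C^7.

[[1, 0], [7, 1]]

C = I + N where N = [[0, 0], [1, 0]] is strictly lower-triangular, so N^2 = 0.
(I + N)^7 = I + 7·N = [[1, 0], [7, 1]].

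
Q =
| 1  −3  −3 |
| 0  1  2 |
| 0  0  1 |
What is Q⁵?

[[1, −15, −75], [0, 1, 10], [0, 0, 1]]

Q = I + N where N = [[0, −3, −3], [0, 0, 2], [0, 0, 0]] is strictly upper-triangular, so N³ = 0.
(I + N)⁵ = I + 5·N + 10·N² = [[1, −15, −75], [0, 1, 10], [0, 0, 1]].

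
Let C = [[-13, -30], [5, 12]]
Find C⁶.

tr C = -1 and det C = -6, so the characteristic polynomial is λ² − (-1)λ + (-6) with roots 2 and -3.
Eigenvectors give P = [[-2, 3], [1, -1]] with P⁻¹ = [[1, 3], [1, 2]], and C = P·diag(2, -3)·P⁻¹.
Then C⁶ = P·diag(64, 729)·P⁻¹ = [[-128, 2187], [64, -729]] · [[1, 3], [1, 2]] = [[2059, 3990], [-665, -1266]].

[[2059, 3990], [-665, -1266]]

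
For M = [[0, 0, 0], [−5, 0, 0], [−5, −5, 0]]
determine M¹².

M is strictly triangular, hence nilpotent: M³ = 0, so M¹² = 0.

[[0, 0, 0], [0, 0, 0], [0, 0, 0]]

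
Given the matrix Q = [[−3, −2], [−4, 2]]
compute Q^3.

[[−59, −30], [−60, 16]]

Q^2 = [[17, 2], [4, 12]]
Q^3 = [[−59, −30], [−60, 16]]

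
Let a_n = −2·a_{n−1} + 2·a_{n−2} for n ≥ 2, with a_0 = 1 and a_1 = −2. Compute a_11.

With companion matrix Q = [[−2, 2], [1, 0]], [a_n, a_{n−1}]ᵀ = Q·[a_{n−1}, a_{n−2}]ᵀ, so [a_11, a_10]ᵀ = Q^10·[a_1, a_0]ᵀ.
Q^10 = [[18272, −13376], [−6688, 4896]], giving [a_11, a_10]ᵀ = [[−49920], [18272]].

−49920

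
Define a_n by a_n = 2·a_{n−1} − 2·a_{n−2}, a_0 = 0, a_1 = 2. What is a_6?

−16

With companion matrix A = [[2, −2], [1, 0]], [a_n, a_{n−1}]ᵀ = A·[a_{n−1}, a_{n−2}]ᵀ, so [a_6, a_5]ᵀ = A^5·[a_1, a_0]ᵀ.
A^5 = [[−8, 8], [−4, 0]], giving [a_6, a_5]ᵀ = [[−16], [−8]].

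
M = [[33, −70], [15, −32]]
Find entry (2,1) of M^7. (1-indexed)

tr M = 1 and det M = −6, so the characteristic polynomial is λ² − (1)λ + (−6) with roots −2 and 3.
Eigenvectors give P = [[2, 7], [1, 3]] with P⁻¹ = [[−3, 7], [1, −2]], and M = P·diag(−2, 3)·P⁻¹.
Then M^7 = P·diag(−128, 2187)·P⁻¹ = [[−256, 15309], [−128, 6561]] · [[−3, 7], [1, −2]] = [[16077, −32410], [6945, −14018]].

6945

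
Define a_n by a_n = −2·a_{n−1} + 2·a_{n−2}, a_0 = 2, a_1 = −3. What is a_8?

With companion matrix Q = [[−2, 2], [1, 0]], [a_n, a_{n−1}]ᵀ = Q·[a_{n−1}, a_{n−2}]ᵀ, so [a_8, a_7]ᵀ = Q^7·[a_1, a_0]ᵀ.
Q^7 = [[−896, 656], [328, −240]], giving [a_8, a_7]ᵀ = [[4000], [−1464]].

4000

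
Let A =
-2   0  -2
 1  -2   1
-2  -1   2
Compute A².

[[8, 2, 0], [-6, 3, -2], [-1, 0, 7]]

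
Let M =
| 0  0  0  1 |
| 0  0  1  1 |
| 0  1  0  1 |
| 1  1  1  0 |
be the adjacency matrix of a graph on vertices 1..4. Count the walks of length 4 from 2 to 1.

4

The number of length-4 walks from vertex 2 to vertex 1 is entry (2,1) of M⁴, where M is the adjacency matrix.
M² = [[1, 1, 1, 0], [1, 2, 1, 1], [1, 1, 2, 1], [0, 1, 1, 3]]
M³ = [[0, 1, 1, 3], [1, 2, 3, 4], [1, 3, 2, 4], [3, 4, 4, 2]]
M⁴ = [[3, 4, 4, 2], [4, 7, 6, 6], [4, 6, 7, 6], [2, 6, 6, 11]]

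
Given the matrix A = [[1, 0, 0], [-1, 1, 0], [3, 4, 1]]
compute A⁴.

A = I + N where N = [[0, 0, 0], [-1, 0, 0], [3, 4, 0]] is strictly lower-triangular, so N³ = 0.
(I + N)⁴ = I + 4·N + 6·N² = [[1, 0, 0], [-4, 1, 0], [-12, 16, 1]].

[[1, 0, 0], [-4, 1, 0], [-12, 16, 1]]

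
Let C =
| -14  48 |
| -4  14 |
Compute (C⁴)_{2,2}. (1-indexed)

16

tr C = 0 and det C = -4, so the characteristic polynomial is λ² − (0)λ + (-4) with roots -2 and 2.
Eigenvectors give P = [[4, 3], [1, 1]] with P⁻¹ = [[1, -3], [-1, 4]], and C = P·diag(-2, 2)·P⁻¹.
Then C⁴ = P·diag(16, 16)·P⁻¹ = [[64, 48], [16, 16]] · [[1, -3], [-1, 4]] = [[16, 0], [0, 16]].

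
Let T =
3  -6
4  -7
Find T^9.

tr T = -4 and det T = 3, so the characteristic polynomial is λ² − (-4)λ + (3) with roots -3 and -1.
Eigenvectors give P = [[-1, -3], [-1, -2]] with P⁻¹ = [[2, -3], [-1, 1]], and T = P·diag(-3, -1)·P⁻¹.
Then T^9 = P·diag(-19683, -1)·P⁻¹ = [[19683, 3], [19683, 2]] · [[2, -3], [-1, 1]] = [[39363, -59046], [39364, -59047]].

[[39363, -59046], [39364, -59047]]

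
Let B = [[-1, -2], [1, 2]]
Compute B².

[[-1, -2], [1, 2]]

B² = B (a projection; rank 1, trace 1), so B² = B.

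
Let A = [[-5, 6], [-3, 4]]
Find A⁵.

tr A = -1 and det A = -2, so the characteristic polynomial is λ² − (-1)λ + (-2) with roots 1 and -2.
Eigenvectors give P = [[1, 2], [1, 1]] with P⁻¹ = [[-1, 2], [1, -1]], and A = P·diag(1, -2)·P⁻¹.
Then A⁵ = P·diag(1, -32)·P⁻¹ = [[1, -64], [1, -32]] · [[-1, 2], [1, -1]] = [[-65, 66], [-33, 34]].

[[-65, 66], [-33, 34]]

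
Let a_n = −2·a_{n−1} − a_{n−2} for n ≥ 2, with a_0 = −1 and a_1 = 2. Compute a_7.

8

With companion matrix T = [[−2, −1], [1, 0]], [a_n, a_{n−1}]ᵀ = T·[a_{n−1}, a_{n−2}]ᵀ, so [a_7, a_6]ᵀ = T^6·[a_1, a_0]ᵀ.
T^6 = [[7, 6], [−6, −5]], giving [a_7, a_6]ᵀ = [[8], [−7]].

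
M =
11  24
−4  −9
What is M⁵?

[[731, 1464], [−244, −489]]

tr M = 2 and det M = −3, so the characteristic polynomial is λ² − (2)λ + (−3) with roots −1 and 3.
Eigenvectors give P = [[−2, −3], [1, 1]] with P⁻¹ = [[1, 3], [−1, −2]], and M = P·diag(−1, 3)·P⁻¹.
Then M⁵ = P·diag(−1, 243)·P⁻¹ = [[2, −729], [−1, 243]] · [[1, 3], [−1, −2]] = [[731, 1464], [−244, −489]].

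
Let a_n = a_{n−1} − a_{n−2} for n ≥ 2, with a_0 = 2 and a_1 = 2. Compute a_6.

With companion matrix M = [[1, −1], [1, 0]], [a_n, a_{n−1}]ᵀ = M·[a_{n−1}, a_{n−2}]ᵀ, so [a_6, a_5]ᵀ = M⁵·[a_1, a_0]ᵀ.
M⁵ = [[0, 1], [−1, 1]], giving [a_6, a_5]ᵀ = [[2], [0]].

2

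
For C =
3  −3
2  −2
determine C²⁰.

C² = C (a projection; rank 1, trace 1), so C²⁰ = C.

[[3, −3], [2, −2]]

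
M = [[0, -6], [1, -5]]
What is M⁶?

tr M = -5 and det M = 6, so the characteristic polynomial is λ² − (-5)λ + (6) with roots -3 and -2.
Eigenvectors give P = [[2, 3], [1, 1]] with P⁻¹ = [[-1, 3], [1, -2]], and M = P·diag(-3, -2)·P⁻¹.
Then M⁶ = P·diag(729, 64)·P⁻¹ = [[1458, 192], [729, 64]] · [[-1, 3], [1, -2]] = [[-1266, 3990], [-665, 2059]].

[[-1266, 3990], [-665, 2059]]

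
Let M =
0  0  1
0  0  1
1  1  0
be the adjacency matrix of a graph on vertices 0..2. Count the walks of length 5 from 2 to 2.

0

The number of length-5 walks from vertex 2 to vertex 2 is entry (2,2) of M⁵, where M is the adjacency matrix.
M² = [[1, 1, 0], [1, 1, 0], [0, 0, 2]]
M³ = [[0, 0, 2], [0, 0, 2], [2, 2, 0]]
M⁴ = [[2, 2, 0], [2, 2, 0], [0, 0, 4]]
M⁵ = [[0, 0, 4], [0, 0, 4], [4, 4, 0]]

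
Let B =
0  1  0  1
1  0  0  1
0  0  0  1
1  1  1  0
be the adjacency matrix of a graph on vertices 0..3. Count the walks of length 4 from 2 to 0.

4

The number of length-4 walks from vertex 2 to vertex 0 is entry (2,0) of B⁴, where B is the adjacency matrix.
B² = [[2, 1, 1, 1], [1, 2, 1, 1], [1, 1, 1, 0], [1, 1, 0, 3]]
B³ = [[2, 3, 1, 4], [3, 2, 1, 4], [1, 1, 0, 3], [4, 4, 3, 2]]
B⁴ = [[7, 6, 4, 6], [6, 7, 4, 6], [4, 4, 3, 2], [6, 6, 2, 11]]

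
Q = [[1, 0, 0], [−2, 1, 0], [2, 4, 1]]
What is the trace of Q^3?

3

Q = I + N where N = [[0, 0, 0], [−2, 0, 0], [2, 4, 0]] is strictly lower-triangular, so N^3 = 0.
(I + N)^3 = I + 3·N + 3·N^2 = [[1, 0, 0], [−6, 1, 0], [−18, 12, 1]].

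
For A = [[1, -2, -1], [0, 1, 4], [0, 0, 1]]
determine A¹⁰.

[[1, -20, -370], [0, 1, 40], [0, 0, 1]]

A = I + N where N = [[0, -2, -1], [0, 0, 4], [0, 0, 0]] is strictly upper-triangular, so N³ = 0.
(I + N)¹⁰ = I + 10·N + 45·N² = [[1, -20, -370], [0, 1, 40], [0, 0, 1]].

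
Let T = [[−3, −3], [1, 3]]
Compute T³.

T² = [[6, 0], [0, 6]]
T³ = [[−18, −18], [6, 18]]

[[−18, −18], [6, 18]]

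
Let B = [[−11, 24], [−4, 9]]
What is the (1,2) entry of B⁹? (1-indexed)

118104

tr B = −2 and det B = −3, so the characteristic polynomial is λ² − (−2)λ + (−3) with roots 1 and −3.
Eigenvectors give P = [[−2, 3], [−1, 1]] with P⁻¹ = [[1, −3], [1, −2]], and B = P·diag(1, −3)·P⁻¹.
Then B⁹ = P·diag(1, −19683)·P⁻¹ = [[−2, −59049], [−1, −19683]] · [[1, −3], [1, −2]] = [[−59051, 118104], [−19684, 39369]].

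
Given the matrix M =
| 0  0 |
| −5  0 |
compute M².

[[0, 0], [0, 0]]

M is strictly triangular, hence nilpotent: M² = 0, so M² = 0.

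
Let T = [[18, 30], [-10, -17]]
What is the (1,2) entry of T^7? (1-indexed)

tr T = 1 and det T = -6, so the characteristic polynomial is λ² − (1)λ + (-6) with roots -2 and 3.
Eigenvectors give P = [[-3, -2], [2, 1]] with P⁻¹ = [[1, 2], [-2, -3]], and T = P·diag(-2, 3)·P⁻¹.
Then T^7 = P·diag(-128, 2187)·P⁻¹ = [[384, -4374], [-256, 2187]] · [[1, 2], [-2, -3]] = [[9132, 13890], [-4630, -7073]].

13890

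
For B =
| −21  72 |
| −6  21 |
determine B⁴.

[[81, 0], [0, 81]]

tr B = 0 and det B = −9, so the characteristic polynomial is λ² − (0)λ + (−9) with roots −3 and 3.
Eigenvectors give P = [[−4, 3], [−1, 1]] with P⁻¹ = [[−1, 3], [−1, 4]], and B = P·diag(−3, 3)·P⁻¹.
Then B⁴ = P·diag(81, 81)·P⁻¹ = [[−324, 243], [−81, 81]] · [[−1, 3], [−1, 4]] = [[81, 0], [0, 81]].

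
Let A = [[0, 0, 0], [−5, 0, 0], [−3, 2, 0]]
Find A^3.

A is strictly triangular, hence nilpotent: A^3 = 0, so A^3 = 0.

[[0, 0, 0], [0, 0, 0], [0, 0, 0]]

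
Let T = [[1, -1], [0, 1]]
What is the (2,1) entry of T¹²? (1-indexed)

T = I + N where N = [[0, -1], [0, 0]] is strictly upper-triangular, so N² = 0.
(I + N)¹² = I + 12·N = [[1, -12], [0, 1]].

0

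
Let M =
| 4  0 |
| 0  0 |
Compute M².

[[16, 0], [0, 0]]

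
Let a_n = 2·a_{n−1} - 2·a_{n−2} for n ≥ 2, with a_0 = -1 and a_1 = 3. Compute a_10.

With companion matrix C = [[2, -2], [1, 0]], [a_n, a_{n−1}]ᵀ = C·[a_{n−1}, a_{n−2}]ᵀ, so [a_10, a_9]ᵀ = C⁹·[a_1, a_0]ᵀ.
C⁹ = [[32, -32], [16, 0]], giving [a_10, a_9]ᵀ = [[128], [48]].

128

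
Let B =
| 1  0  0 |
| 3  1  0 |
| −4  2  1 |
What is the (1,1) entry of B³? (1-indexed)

B = I + N where N = [[0, 0, 0], [3, 0, 0], [−4, 2, 0]] is strictly lower-triangular, so N³ = 0.
(I + N)³ = I + 3·N + 3·N² = [[1, 0, 0], [9, 1, 0], [6, 6, 1]].

1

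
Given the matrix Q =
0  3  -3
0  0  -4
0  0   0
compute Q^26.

[[0, 0, 0], [0, 0, 0], [0, 0, 0]]

Q is strictly triangular, hence nilpotent: Q^3 = 0, so Q^26 = 0.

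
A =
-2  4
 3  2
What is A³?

A² = [[16, 0], [0, 16]]
A³ = [[-32, 64], [48, 32]]

[[-32, 64], [48, 32]]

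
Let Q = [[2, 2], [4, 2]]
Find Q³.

[[56, 40], [80, 56]]

Q² = [[12, 8], [16, 12]]
Q³ = [[56, 40], [80, 56]]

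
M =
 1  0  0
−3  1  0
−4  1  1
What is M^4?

[[1, 0, 0], [−12, 1, 0], [−34, 4, 1]]

M = I + N where N = [[0, 0, 0], [−3, 0, 0], [−4, 1, 0]] is strictly lower-triangular, so N^3 = 0.
(I + N)^4 = I + 4·N + 6·N^2 = [[1, 0, 0], [−12, 1, 0], [−34, 4, 1]].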